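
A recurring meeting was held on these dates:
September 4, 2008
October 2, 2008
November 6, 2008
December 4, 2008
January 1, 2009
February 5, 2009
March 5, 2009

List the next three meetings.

Gaps: 28, 35, 28, 28, 35, 28 days — a mix of 28 and 35. Every date is a Thursday.
Each is the 1st Thursday of its month.
April 2009 — 1st Thursday is April 2, 2009.
May 2009 — 1st Thursday is May 7, 2009.
June 2009 — 1st Thursday is June 4, 2009.

April 2, 2009; May 7, 2009; June 4, 2009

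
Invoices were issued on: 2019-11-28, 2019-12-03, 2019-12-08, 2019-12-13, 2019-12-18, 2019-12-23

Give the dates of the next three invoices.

2019-12-28, 2020-01-02, 2020-01-07

Gaps between consecutive events: 5, 5, 5, 5, 5 days — a constant 5-day interval.
2019-12-23 + 5 days = 2019-12-28.
2019-12-28 + 5 days = 2020-01-02.
2020-01-02 + 5 days = 2020-01-07.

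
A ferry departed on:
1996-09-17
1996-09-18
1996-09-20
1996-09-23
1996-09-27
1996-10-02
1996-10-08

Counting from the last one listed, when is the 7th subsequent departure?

Intervals are 1, 2, 3, 4, 5, 6 days — an arithmetic progression with common difference 1.
Next gap: 7 days. 1996-10-08 + 7 days = 1996-10-15.
Next gap: 8 days. 1996-10-15 + 8 days = 1996-10-23.
Next gap: 9 days. 1996-10-23 + 9 days = 1996-11-01.
Next gap: 10 days. 1996-11-01 + 10 days = 1996-11-11.
Next gap: 11 days. 1996-11-11 + 11 days = 1996-11-22.
Next gap: 12 days. 1996-11-22 + 12 days = 1996-12-04.
Next gap: 13 days. 1996-12-04 + 13 days = 1996-12-17.

1996-12-17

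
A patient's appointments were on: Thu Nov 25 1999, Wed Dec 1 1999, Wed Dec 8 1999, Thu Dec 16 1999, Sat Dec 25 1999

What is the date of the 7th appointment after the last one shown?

Intervals are 6, 7, 8, 9 days — an arithmetic progression with common difference 1.
Next gap: 10 days. Sat Dec 25 1999 + 10 days = Tue Jan 4 2000.
Next gap: 11 days. Tue Jan 4 2000 + 11 days = Sat Jan 15 2000.
Next gap: 12 days. Sat Jan 15 2000 + 12 days = Thu Jan 27 2000.
Next gap: 13 days. Thu Jan 27 2000 + 13 days = Wed Feb 9 2000.
Next gap: 14 days. Wed Feb 9 2000 + 14 days = Wed Feb 23 2000.
Next gap: 15 days. Wed Feb 23 2000 + 15 days = Thu Mar 9 2000.
Next gap: 16 days. Thu Mar 9 2000 + 16 days = Sat Mar 25 2000.

Sat Mar 25 2000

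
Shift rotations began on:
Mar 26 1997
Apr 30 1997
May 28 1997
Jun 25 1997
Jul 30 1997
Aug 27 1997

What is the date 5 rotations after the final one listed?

Every date is a Wednesday; gaps 35, 28, 28, 35, 28 days.
Each is the last Wednesday of its month (at least one falls on the 29th or later, ruling out '4th Wednesday').
Last Wednesday of September 1997: Sep 24 1997.
October 1997 ends with Wednesday Oct 29 1997.
November 1997 ends with Wednesday Nov 26 1997.
December 1997 ends with Wednesday Dec 31 1997.
January 1998 ends with Wednesday Jan 28 1998.

Jan 28 1998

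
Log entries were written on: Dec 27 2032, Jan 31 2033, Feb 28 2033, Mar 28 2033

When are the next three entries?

Apr 25 2033, May 30 2033, Jun 27 2033

These are Mondays with 35, 28, 28-day gaps.
Each is the final Monday of its month — Jan 31 2033 is past the 28th, so '4th Monday' doesn't fit.
April 2033 ends with Monday Apr 25 2033.
Last Monday of May 2033: May 30 2033.
Last Monday of June 2033: Jun 27 2033.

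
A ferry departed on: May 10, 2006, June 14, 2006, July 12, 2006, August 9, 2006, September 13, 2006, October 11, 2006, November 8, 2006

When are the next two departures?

December 13, 2006; January 10, 2007

These are Wednesdays at 28- or 35-day spacing (35, 28, 28, 35, 28, 28).
The pattern: 2nd Wednesday of the month.
2nd Wednesday of December 2006: December 13, 2006.
January 2007 — 2nd Wednesday is January 10, 2007.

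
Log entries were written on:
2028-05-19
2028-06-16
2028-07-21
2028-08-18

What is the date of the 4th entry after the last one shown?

Gaps: 28, 35, 28 days — a mix of 28 and 35. Every date is a Friday.
Each is the 3rd Friday of its month.
September 2028 — 3rd Friday is 2028-09-15.
3rd Friday of October 2028: 2028-10-20.
3rd Friday of November 2028: 2028-11-17.
December 2028 — 3rd Friday is 2028-12-15.

2028-12-15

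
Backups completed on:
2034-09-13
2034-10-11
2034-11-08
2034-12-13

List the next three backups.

2035-01-10, 2035-02-14, 2035-03-14

These are Wednesdays at 28- or 35-day spacing (28, 28, 35).
The pattern: 2nd Wednesday of the month.
January 2035 — 2nd Wednesday is 2035-01-10.
February 2035 — 2nd Wednesday is 2035-02-14.
March 2035 — 2nd Wednesday is 2035-03-14.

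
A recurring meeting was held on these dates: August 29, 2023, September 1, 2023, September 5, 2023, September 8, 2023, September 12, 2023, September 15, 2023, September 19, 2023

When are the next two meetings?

September 22, 2023; September 26, 2023

The gap pattern 3, 4, 3, 4, 3, 4 repeats every 2 events.
These are the Tuesdays and Fridays of each week.
Next Friday: September 22, 2023.
Next Tuesday: September 26, 2023.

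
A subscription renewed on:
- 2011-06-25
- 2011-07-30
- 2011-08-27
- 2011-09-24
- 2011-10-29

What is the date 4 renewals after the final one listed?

These are Saturdays with 35, 28, 28, 35-day gaps.
Each is the final Saturday of its month — 2011-07-30 is past the 28th, so '4th Saturday' doesn't fit.
Last Saturday of November 2011: 2011-11-26.
Last Saturday of December 2011: 2011-12-31.
January 2012 ends with Saturday 2012-01-28.
Last Saturday of February 2012: 2012-02-25.

2012-02-25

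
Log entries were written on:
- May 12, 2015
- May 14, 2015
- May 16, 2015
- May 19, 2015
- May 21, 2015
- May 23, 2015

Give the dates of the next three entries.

Every event lands on a Tuesday or Thursday or Saturday (gaps cycle 2, 2, 3, 2, 2).
So the schedule is: every Tuesday, Thursday and Saturday.
The following Tuesday is May 26, 2015.
The following Thursday is May 28, 2015.
Next Saturday: May 30, 2015.

May 26, 2015; May 28, 2015; May 30, 2015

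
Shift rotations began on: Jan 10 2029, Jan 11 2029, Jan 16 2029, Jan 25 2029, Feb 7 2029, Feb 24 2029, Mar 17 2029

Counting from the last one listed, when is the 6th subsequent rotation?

Oct 13 2029

Intervals are 1, 5, 9, 13, 17, 21 days — an arithmetic progression with common difference 4.
Next gap: 25 days. Mar 17 2029 + 25 days = Apr 11 2029.
Next gap: 29 days. Apr 11 2029 + 29 days = May 10 2029.
Next gap: 33 days. May 10 2029 + 33 days = Jun 12 2029.
Next gap: 37 days. Jun 12 2029 + 37 days = Jul 19 2029.
Next gap: 41 days. Jul 19 2029 + 41 days = Aug 29 2029.
Next gap: 45 days. Aug 29 2029 + 45 days = Oct 13 2029.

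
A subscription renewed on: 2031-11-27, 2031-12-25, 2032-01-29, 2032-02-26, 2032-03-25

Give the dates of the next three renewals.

These are Thursdays with 28, 35, 28, 28-day gaps.
Each is the final Thursday of its month — 2032-01-29 is past the 28th, so '4th Thursday' doesn't fit.
Last Thursday of April 2032: 2032-04-29.
Last Thursday of May 2032: 2032-05-27.
June 2032 ends with Thursday 2032-06-24.

2032-04-29, 2032-05-27, 2032-06-24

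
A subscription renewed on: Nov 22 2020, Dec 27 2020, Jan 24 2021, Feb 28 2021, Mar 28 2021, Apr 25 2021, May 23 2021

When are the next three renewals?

All dates are Sundays, 35, 28, 35, 28, 28, 28 days apart.
Specifically, the 4th Sunday of each month.
June 2021 — 4th Sunday is Jun 27 2021.
July 2021 — 4th Sunday is Jul 25 2021.
4th Sunday of August 2021: Aug 22 2021.

Jun 27 2021, Jul 25 2021, Aug 22 2021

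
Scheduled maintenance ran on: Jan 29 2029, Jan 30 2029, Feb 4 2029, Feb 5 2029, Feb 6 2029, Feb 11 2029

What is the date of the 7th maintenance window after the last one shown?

Every event lands on a Monday or Tuesday or Sunday (gaps cycle 1, 5, 1, 1, 5).
So the schedule is: every Monday, Tuesday and Sunday.
Next Monday: Feb 12 2029.
The following Tuesday is Feb 13 2029.
Next Sunday: Feb 18 2029.
The following Monday is Feb 19 2029.
Next Tuesday: Feb 20 2029.
Next Sunday: Feb 25 2029.
Next Monday: Feb 26 2029.

Feb 26 2029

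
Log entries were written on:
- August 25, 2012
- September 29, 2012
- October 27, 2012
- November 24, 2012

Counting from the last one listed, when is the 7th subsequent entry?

June 29, 2013

Every date is a Saturday; gaps 35, 28, 28 days.
Each is the last Saturday of its month (at least one falls on the 29th or later, ruling out '4th Saturday').
Last Saturday of December 2012: December 29, 2012.
Last Saturday of January 2013: January 26, 2013.
February 2013 ends with Saturday February 23, 2013.
March 2013 ends with Saturday March 30, 2013.
Last Saturday of April 2013: April 27, 2013.
Last Saturday of May 2013: May 25, 2013.
June 2013 ends with Saturday June 29, 2013.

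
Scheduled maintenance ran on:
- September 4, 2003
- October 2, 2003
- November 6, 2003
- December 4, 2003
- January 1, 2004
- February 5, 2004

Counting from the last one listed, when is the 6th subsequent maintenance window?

August 5, 2004

These are Thursdays at 28- or 35-day spacing (28, 35, 28, 28, 35).
The pattern: 1st Thursday of the month.
1st Thursday of March 2004: March 4, 2004.
April 2004 — 1st Thursday is April 1, 2004.
May 2004 — 1st Thursday is May 6, 2004.
June 2004 — 1st Thursday is June 3, 2004.
1st Thursday of July 2004: July 1, 2004.
August 2004 — 1st Thursday is August 5, 2004.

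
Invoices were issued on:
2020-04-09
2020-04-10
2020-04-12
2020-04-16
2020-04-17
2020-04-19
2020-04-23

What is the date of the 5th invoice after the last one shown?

2020-05-03

The gap pattern 1, 2, 4, 1, 2, 4 repeats every 3 events.
These are the Thursdays, Fridays and Sundays of each week.
The following Friday is 2020-04-24.
Next Sunday: 2020-04-26.
Next Thursday: 2020-04-30.
Next Friday: 2020-05-01.
Next Sunday: 2020-05-03.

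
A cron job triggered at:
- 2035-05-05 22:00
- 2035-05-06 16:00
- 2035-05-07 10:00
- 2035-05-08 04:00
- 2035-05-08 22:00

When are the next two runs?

The interval is a steady 18 hours (18, 18, 18, 18).
2035-05-08 22:00 + 18 h = 2035-05-09 16:00.
2035-05-09 16:00 + 18 h = 2035-05-10 10:00.

2035-05-09 16:00, 2035-05-10 10:00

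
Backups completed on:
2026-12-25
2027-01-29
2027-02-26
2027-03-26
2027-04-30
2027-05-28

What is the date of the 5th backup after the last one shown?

2027-10-29

All Fridays; the gaps (35, 28, 28, 35, 28) vary with month length.
This is the last Friday of each month.
June 2027 ends with Friday 2027-06-25.
Last Friday of July 2027: 2027-07-30.
August 2027 ends with Friday 2027-08-27.
Last Friday of September 2027: 2027-09-24.
Last Friday of October 2027: 2027-10-29.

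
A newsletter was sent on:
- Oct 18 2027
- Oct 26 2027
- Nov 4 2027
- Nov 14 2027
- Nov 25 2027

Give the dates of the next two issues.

Dec 7 2027, Dec 20 2027

Intervals are 8, 9, 10, 11 days — an arithmetic progression with common difference 1.
Next gap: 12 days. Nov 25 2027 + 12 days = Dec 7 2027.
Next gap: 13 days. Dec 7 2027 + 13 days = Dec 20 2027.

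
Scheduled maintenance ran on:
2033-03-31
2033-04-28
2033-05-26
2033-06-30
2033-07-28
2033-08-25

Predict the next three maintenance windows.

Every date is a Thursday; gaps 28, 28, 35, 28, 28 days.
Each is the last Thursday of its month (at least one falls on the 29th or later, ruling out '4th Thursday').
Last Thursday of September 2033: 2033-09-29.
Last Thursday of October 2033: 2033-10-27.
Last Thursday of November 2033: 2033-11-24.

2033-09-29, 2033-10-27, 2033-11-24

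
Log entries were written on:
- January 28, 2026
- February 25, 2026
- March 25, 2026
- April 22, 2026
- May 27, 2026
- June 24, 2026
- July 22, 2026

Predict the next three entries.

Gaps: 28, 28, 28, 35, 28, 28 days — a mix of 28 and 35. Every date is a Wednesday.
Each is the 4th Wednesday of its month.
August 2026 — 4th Wednesday is August 26, 2026.
4th Wednesday of September 2026: September 23, 2026.
October 2026 — 4th Wednesday is October 28, 2026.

August 26, 2026; September 23, 2026; October 28, 2026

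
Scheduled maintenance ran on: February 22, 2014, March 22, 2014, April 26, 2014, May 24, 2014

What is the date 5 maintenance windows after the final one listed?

Gaps: 28, 35, 28 days — a mix of 28 and 35. Every date is a Saturday.
Each is the 4th Saturday of its month.
4th Saturday of June 2014: June 28, 2014.
July 2014 — 4th Saturday is July 26, 2014.
August 2014 — 4th Saturday is August 23, 2014.
4th Saturday of September 2014: September 27, 2014.
4th Saturday of October 2014: October 25, 2014.

October 25, 2014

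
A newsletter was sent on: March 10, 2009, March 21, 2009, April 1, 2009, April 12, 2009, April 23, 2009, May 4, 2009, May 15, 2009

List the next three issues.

May 26, 2009; June 6, 2009; June 17, 2009

Every event comes 11 days after the last (11, 11, 11, 11, 11, 11).
May 15, 2009 + 11 days = May 26, 2009.
May 26, 2009 + 11 days = June 6, 2009.
June 6, 2009 + 11 days = June 17, 2009.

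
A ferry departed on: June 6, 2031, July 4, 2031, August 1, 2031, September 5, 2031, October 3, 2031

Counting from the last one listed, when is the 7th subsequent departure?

Gaps: 28, 28, 35, 28 days — a mix of 28 and 35. Every date is a Friday.
Each is the 1st Friday of its month.
November 2031 — 1st Friday is November 7, 2031.
December 2031 — 1st Friday is December 5, 2031.
January 2032 — 1st Friday is January 2, 2032.
1st Friday of February 2032: February 6, 2032.
1st Friday of March 2032: March 5, 2032.
April 2032 — 1st Friday is April 2, 2032.
May 2032 — 1st Friday is May 7, 2032.

May 7, 2032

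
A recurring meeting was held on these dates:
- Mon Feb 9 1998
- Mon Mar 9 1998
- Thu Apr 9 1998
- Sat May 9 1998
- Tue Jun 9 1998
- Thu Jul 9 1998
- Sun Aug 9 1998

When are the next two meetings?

Gaps: 28, 31, 30, 31, 30, 31 days — not constant. Every event is on the 9th of the month.
Pattern: the 9th of each month.
September 1998: Wed Sep 9 1998.
October 1998: Fri Oct 9 1998.

Wed Sep 9 1998, Fri Oct 9 1998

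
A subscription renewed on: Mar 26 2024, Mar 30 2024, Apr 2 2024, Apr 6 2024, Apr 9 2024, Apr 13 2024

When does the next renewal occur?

Apr 16 2024

Every event lands on a Tuesday or Saturday (gaps cycle 4, 3, 4, 3, 4).
So the schedule is: every Tuesday and Saturday.
Next Tuesday: Apr 16 2024.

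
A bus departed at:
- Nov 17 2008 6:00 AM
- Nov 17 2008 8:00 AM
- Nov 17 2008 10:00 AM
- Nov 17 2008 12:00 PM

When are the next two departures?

Nov 17 2008 2:00 PM, Nov 17 2008 4:00 PM

Spacing: 2, 2, 2 h — constant 2 h.
Nov 17 2008 12:00 PM + 2 h = Nov 17 2008 2:00 PM.
Nov 17 2008 2:00 PM + 2 h = Nov 17 2008 4:00 PM.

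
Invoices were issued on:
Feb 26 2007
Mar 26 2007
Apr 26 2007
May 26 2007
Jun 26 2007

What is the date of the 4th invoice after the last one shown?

The day-of-month is always 26 (28, 31, 30, 31 days between events).
So this recurs on the 26th of each month.
July 2007: Jul 26 2007.
Next: August 2007 → Aug 26 2007.
September 2007: Sep 26 2007.
Next: October 2007 → Oct 26 2007.

Oct 26 2007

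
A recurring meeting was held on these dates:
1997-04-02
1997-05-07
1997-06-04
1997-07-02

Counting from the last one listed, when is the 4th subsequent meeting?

1997-11-05

All dates are Wednesdays, 35, 28, 28 days apart.
Specifically, the 1st Wednesday of each month.
August 1997 — 1st Wednesday is 1997-08-06.
1st Wednesday of September 1997: 1997-09-03.
October 1997 — 1st Wednesday is 1997-10-01.
1st Wednesday of November 1997: 1997-11-05.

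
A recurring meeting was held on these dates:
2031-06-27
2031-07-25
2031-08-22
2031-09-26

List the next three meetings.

2031-10-24, 2031-11-28, 2031-12-26

Gaps: 28, 28, 35 days — a mix of 28 and 35. Every date is a Friday.
Each is the 4th Friday of its month.
4th Friday of October 2031: 2031-10-24.
4th Friday of November 2031: 2031-11-28.
4th Friday of December 2031: 2031-12-26.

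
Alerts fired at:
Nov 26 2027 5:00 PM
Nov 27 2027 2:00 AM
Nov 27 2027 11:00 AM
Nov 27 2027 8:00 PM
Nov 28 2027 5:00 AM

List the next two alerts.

Nov 28 2027 2:00 PM, Nov 28 2027 11:00 PM

The interval is a steady 9 hours (9, 9, 9, 9).
Nov 28 2027 5:00 AM + 9 h = Nov 28 2027 2:00 PM.
Nov 28 2027 2:00 PM + 9 h = Nov 28 2027 11:00 PM.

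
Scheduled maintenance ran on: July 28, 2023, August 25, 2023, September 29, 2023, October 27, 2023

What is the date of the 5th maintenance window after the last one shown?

March 29, 2024

These are Fridays with 28, 35, 28-day gaps.
Each is the final Friday of its month — September 29, 2023 is past the 28th, so '4th Friday' doesn't fit.
November 2023 ends with Friday November 24, 2023.
December 2023 ends with Friday December 29, 2023.
Last Friday of January 2024: January 26, 2024.
Last Friday of February 2024: February 23, 2024.
Last Friday of March 2024: March 29, 2024.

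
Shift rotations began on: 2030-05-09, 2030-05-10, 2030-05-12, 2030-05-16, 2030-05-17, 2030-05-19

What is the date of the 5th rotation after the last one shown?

Every event lands on a Thursday or Friday or Sunday (gaps cycle 1, 2, 4, 1, 2).
So the schedule is: every Thursday, Friday and Sunday.
The following Thursday is 2030-05-23.
The following Friday is 2030-05-24.
Next Sunday: 2030-05-26.
The following Thursday is 2030-05-30.
Next Friday: 2030-05-31.

2030-05-31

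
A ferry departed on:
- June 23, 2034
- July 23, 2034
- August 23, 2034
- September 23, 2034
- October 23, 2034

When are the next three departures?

The day-of-month is always 23 (30, 31, 31, 30 days between events).
So this recurs on the 23rd of each month.
Next: November 2034 → November 23, 2034.
Next: December 2034 → December 23, 2034.
January 2035: January 23, 2035.

November 23, 2034; December 23, 2034; January 23, 2035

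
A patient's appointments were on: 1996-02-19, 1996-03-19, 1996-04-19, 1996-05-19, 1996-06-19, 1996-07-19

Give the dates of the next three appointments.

The day-of-month is always 19 (29, 31, 30, 31, 30 days between events).
So this recurs on the 19th of each month.
August 1996: 1996-08-19.
September 1996: 1996-09-19.
Next: October 1996 → 1996-10-19.

1996-08-19, 1996-09-19, 1996-10-19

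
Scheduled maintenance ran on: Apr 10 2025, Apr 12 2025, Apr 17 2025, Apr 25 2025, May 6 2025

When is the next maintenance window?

Intervals are 2, 5, 8, 11 days — an arithmetic progression with common difference 3.
Next gap: 14 days. May 6 2025 + 14 days = May 20 2025.

May 20 2025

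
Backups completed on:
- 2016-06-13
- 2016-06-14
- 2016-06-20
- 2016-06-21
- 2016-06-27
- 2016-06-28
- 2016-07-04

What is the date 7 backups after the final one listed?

Every event lands on a Monday or Tuesday (gaps cycle 1, 6, 1, 6, 1, 6).
So the schedule is: every Monday and Tuesday.
The following Tuesday is 2016-07-05.
Next Monday: 2016-07-11.
The following Tuesday is 2016-07-12.
The following Monday is 2016-07-18.
Next Tuesday: 2016-07-19.
The following Monday is 2016-07-25.
The following Tuesday is 2016-07-26.

2016-07-26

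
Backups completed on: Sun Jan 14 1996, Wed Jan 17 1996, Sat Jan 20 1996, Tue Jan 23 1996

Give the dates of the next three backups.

Fri Jan 26 1996, Mon Jan 29 1996, Thu Feb 1 1996

The spacing is 3, 3, 3 days — always 3 days.
Tue Jan 23 1996 + 3 days = Fri Jan 26 1996.
Fri Jan 26 1996 + 3 days = Mon Jan 29 1996.
Mon Jan 29 1996 + 3 days = Thu Feb 1 1996.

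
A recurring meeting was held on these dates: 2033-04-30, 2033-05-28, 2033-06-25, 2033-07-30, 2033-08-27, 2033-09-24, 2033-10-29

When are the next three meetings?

2033-11-26, 2033-12-31, 2034-01-28

Every date is a Saturday; gaps 28, 28, 35, 28, 28, 35 days.
Each is the last Saturday of its month (at least one falls on the 29th or later, ruling out '4th Saturday').
Last Saturday of November 2033: 2033-11-26.
Last Saturday of December 2033: 2033-12-31.
Last Saturday of January 2034: 2034-01-28.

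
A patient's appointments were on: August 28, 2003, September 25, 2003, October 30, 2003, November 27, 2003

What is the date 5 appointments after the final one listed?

April 29, 2004

Every date is a Thursday; gaps 28, 35, 28 days.
Each is the last Thursday of its month (at least one falls on the 29th or later, ruling out '4th Thursday').
Last Thursday of December 2003: December 25, 2003.
Last Thursday of January 2004: January 29, 2004.
Last Thursday of February 2004: February 26, 2004.
Last Thursday of March 2004: March 25, 2004.
Last Thursday of April 2004: April 29, 2004.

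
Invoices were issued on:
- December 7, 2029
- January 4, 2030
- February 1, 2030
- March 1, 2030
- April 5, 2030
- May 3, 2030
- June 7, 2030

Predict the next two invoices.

All dates are Fridays, 28, 28, 28, 35, 28, 35 days apart.
Specifically, the 1st Friday of each month.
1st Friday of July 2030: July 5, 2030.
August 2030 — 1st Friday is August 2, 2030.

July 5, 2030; August 2, 2030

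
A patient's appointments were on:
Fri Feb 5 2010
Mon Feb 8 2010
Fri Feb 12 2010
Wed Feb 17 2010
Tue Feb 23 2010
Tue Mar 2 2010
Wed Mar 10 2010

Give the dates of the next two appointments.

Fri Mar 19 2010, Mon Mar 29 2010

Gaps: 3, 4, 5, 6, 7, 8 days — each gap is 1 larger than the previous one.
Next gap: 9 days. Wed Mar 10 2010 + 9 days = Fri Mar 19 2010.
Next gap: 10 days. Fri Mar 19 2010 + 10 days = Mon Mar 29 2010.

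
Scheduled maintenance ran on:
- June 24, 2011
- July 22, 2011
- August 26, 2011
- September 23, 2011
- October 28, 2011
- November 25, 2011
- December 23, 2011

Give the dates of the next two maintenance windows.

January 27, 2012; February 24, 2012

Gaps: 28, 35, 28, 35, 28, 28 days — a mix of 28 and 35. Every date is a Friday.
Each is the 4th Friday of its month.
4th Friday of January 2012: January 27, 2012.
February 2012 — 4th Friday is February 24, 2012.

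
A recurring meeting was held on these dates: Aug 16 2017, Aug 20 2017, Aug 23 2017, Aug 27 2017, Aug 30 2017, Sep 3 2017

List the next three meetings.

Sep 6 2017, Sep 10 2017, Sep 13 2017

Gaps: 4, 3, 4, 3, 4 days — not constant, but cyclic with period 2.
The events fall on every Wednesday and Sunday.
Next Wednesday: Sep 6 2017.
Next Sunday: Sep 10 2017.
The following Wednesday is Sep 13 2017.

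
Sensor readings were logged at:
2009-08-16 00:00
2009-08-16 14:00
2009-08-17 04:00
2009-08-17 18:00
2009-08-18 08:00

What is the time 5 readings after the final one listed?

2009-08-21 06:00

Spacing: 14, 14, 14, 14 h — constant 14 h.
2009-08-18 08:00 + 14 h = 2009-08-18 22:00.
2009-08-18 22:00 + 14 h = 2009-08-19 12:00.
2009-08-19 12:00 + 14 h = 2009-08-20 02:00.
2009-08-20 02:00 + 14 h = 2009-08-20 16:00.
2009-08-20 16:00 + 14 h = 2009-08-21 06:00.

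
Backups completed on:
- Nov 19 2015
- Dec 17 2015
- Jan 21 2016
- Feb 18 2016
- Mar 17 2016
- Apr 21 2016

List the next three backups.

May 19 2016, Jun 16 2016, Jul 21 2016

These are Thursdays at 28- or 35-day spacing (28, 35, 28, 28, 35).
The pattern: 3rd Thursday of the month.
3rd Thursday of May 2016: May 19 2016.
June 2016 — 3rd Thursday is Jun 16 2016.
July 2016 — 3rd Thursday is Jul 21 2016.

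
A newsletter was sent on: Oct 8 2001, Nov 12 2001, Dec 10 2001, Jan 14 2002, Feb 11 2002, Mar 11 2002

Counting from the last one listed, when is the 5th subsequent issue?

Aug 12 2002

All dates are Mondays, 35, 28, 35, 28, 28 days apart.
Specifically, the 2nd Monday of each month.
2nd Monday of April 2002: Apr 8 2002.
May 2002 — 2nd Monday is May 13 2002.
2nd Monday of June 2002: Jun 10 2002.
July 2002 — 2nd Monday is Jul 8 2002.
2nd Monday of August 2002: Aug 12 2002.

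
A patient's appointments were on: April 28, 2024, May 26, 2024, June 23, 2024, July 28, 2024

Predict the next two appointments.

These are Sundays at 28- or 35-day spacing (28, 28, 35).
The pattern: 4th Sunday of the month.
4th Sunday of August 2024: August 25, 2024.
4th Sunday of September 2024: September 22, 2024.

August 25, 2024; September 22, 2024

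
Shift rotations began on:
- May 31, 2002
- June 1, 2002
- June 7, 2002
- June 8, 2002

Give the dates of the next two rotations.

Every event lands on a Friday or Saturday (gaps cycle 1, 6, 1).
So the schedule is: every Friday and Saturday.
Next Friday: June 14, 2002.
Next Saturday: June 15, 2002.

June 14, 2002; June 15, 2002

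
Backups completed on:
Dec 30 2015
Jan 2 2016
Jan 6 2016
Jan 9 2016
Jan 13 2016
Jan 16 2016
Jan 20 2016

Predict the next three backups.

Gaps: 3, 4, 3, 4, 3, 4 days — not constant, but cyclic with period 2.
The events fall on every Wednesday and Saturday.
Next Saturday: Jan 23 2016.
Next Wednesday: Jan 27 2016.
Next Saturday: Jan 30 2016.

Jan 23 2016, Jan 27 2016, Jan 30 2016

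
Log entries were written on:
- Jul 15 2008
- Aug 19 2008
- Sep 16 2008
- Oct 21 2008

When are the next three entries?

All dates are Tuesdays, 35, 28, 35 days apart.
Specifically, the 3rd Tuesday of each month.
3rd Tuesday of November 2008: Nov 18 2008.
December 2008 — 3rd Tuesday is Dec 16 2008.
January 2009 — 3rd Tuesday is Jan 20 2009.

Nov 18 2008, Dec 16 2008, Jan 20 2009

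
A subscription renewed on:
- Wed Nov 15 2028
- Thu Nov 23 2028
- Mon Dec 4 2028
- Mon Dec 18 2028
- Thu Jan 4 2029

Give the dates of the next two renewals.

Gaps: 8, 11, 14, 17 days — each gap is 3 larger than the previous one.
Next gap: 20 days. Thu Jan 4 2029 + 20 days = Wed Jan 24 2029.
Next gap: 23 days. Wed Jan 24 2029 + 23 days = Fri Feb 16 2029.

Wed Jan 24 2029, Fri Feb 16 2029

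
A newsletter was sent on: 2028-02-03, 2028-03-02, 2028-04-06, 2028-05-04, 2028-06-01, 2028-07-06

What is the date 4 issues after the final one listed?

These are Thursdays at 28- or 35-day spacing (28, 35, 28, 28, 35).
The pattern: 1st Thursday of the month.
August 2028 — 1st Thursday is 2028-08-03.
September 2028 — 1st Thursday is 2028-09-07.
1st Thursday of October 2028: 2028-10-05.
November 2028 — 1st Thursday is 2028-11-02.

2028-11-02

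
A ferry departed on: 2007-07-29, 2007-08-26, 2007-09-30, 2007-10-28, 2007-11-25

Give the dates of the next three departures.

These are Sundays with 28, 35, 28, 28-day gaps.
Each is the final Sunday of its month — 2007-07-29 is past the 28th, so '4th Sunday' doesn't fit.
Last Sunday of December 2007: 2007-12-30.
Last Sunday of January 2008: 2008-01-27.
Last Sunday of February 2008: 2008-02-24.

2007-12-30, 2008-01-27, 2008-02-24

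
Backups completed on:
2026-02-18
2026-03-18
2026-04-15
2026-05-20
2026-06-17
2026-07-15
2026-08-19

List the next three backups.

2026-09-16, 2026-10-21, 2026-11-18

Gaps: 28, 28, 35, 28, 28, 35 days — a mix of 28 and 35. Every date is a Wednesday.
Each is the 3rd Wednesday of its month.
September 2026 — 3rd Wednesday is 2026-09-16.
3rd Wednesday of October 2026: 2026-10-21.
November 2026 — 3rd Wednesday is 2026-11-18.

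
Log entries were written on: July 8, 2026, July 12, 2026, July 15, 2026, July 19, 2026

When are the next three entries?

July 22, 2026; July 26, 2026; July 29, 2026

The gap pattern 4, 3, 4 repeats every 2 events.
These are the Wednesdays and Sundays of each week.
The following Wednesday is July 22, 2026.
Next Sunday: July 26, 2026.
The following Wednesday is July 29, 2026.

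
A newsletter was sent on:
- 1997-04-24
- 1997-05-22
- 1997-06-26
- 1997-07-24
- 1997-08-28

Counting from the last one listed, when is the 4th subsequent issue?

1997-12-25

Gaps: 28, 35, 28, 35 days — a mix of 28 and 35. Every date is a Thursday.
Each is the 4th Thursday of its month.
September 1997 — 4th Thursday is 1997-09-25.
October 1997 — 4th Thursday is 1997-10-23.
4th Thursday of November 1997: 1997-11-27.
4th Thursday of December 1997: 1997-12-25.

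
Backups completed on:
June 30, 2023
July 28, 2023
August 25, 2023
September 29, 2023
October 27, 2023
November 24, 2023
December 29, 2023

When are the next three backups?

Every date is a Friday; gaps 28, 28, 35, 28, 28, 35 days.
Each is the last Friday of its month (at least one falls on the 29th or later, ruling out '4th Friday').
Last Friday of January 2024: January 26, 2024.
February 2024 ends with Friday February 23, 2024.
March 2024 ends with Friday March 29, 2024.

January 26, 2024; February 23, 2024; March 29, 2024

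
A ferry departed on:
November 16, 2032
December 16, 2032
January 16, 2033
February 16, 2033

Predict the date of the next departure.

March 16, 2033

Each date is the 16th; the gaps (30, 31, 31) track the month lengths.
The rule is the 16th of each month.
March 2033: March 16, 2033.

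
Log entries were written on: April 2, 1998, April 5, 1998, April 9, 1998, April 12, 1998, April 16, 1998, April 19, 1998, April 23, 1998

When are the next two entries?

Gaps: 3, 4, 3, 4, 3, 4 days — not constant, but cyclic with period 2.
The events fall on every Thursday and Sunday.
Next Sunday: April 26, 1998.
Next Thursday: April 30, 1998.

April 26, 1998; April 30, 1998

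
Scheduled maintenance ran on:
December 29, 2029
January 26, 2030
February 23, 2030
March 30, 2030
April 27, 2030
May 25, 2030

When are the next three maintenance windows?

June 29, 2030; July 27, 2030; August 31, 2030

These are Saturdays with 28, 28, 35, 28, 28-day gaps.
Each is the final Saturday of its month — December 29, 2029 is past the 28th, so '4th Saturday' doesn't fit.
Last Saturday of June 2030: June 29, 2030.
Last Saturday of July 2030: July 27, 2030.
Last Saturday of August 2030: August 31, 2030.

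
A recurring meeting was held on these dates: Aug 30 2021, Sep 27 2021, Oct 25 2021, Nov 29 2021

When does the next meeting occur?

Dec 27 2021

Every date is a Monday; gaps 28, 28, 35 days.
Each is the last Monday of its month (at least one falls on the 29th or later, ruling out '4th Monday').
Last Monday of December 2021: Dec 27 2021.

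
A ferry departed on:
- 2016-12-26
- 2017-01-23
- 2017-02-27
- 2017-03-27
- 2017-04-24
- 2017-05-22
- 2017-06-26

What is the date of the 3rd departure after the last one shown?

All dates are Mondays, 28, 35, 28, 28, 28, 35 days apart.
Specifically, the 4th Monday of each month.
4th Monday of July 2017: 2017-07-24.
4th Monday of August 2017: 2017-08-28.
September 2017 — 4th Monday is 2017-09-25.

2017-09-25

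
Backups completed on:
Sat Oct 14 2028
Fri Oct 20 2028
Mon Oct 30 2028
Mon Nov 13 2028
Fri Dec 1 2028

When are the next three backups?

Sat Dec 23 2028, Thu Jan 18 2029, Sat Feb 17 2029

Gaps: 6, 10, 14, 18 days — each gap is 4 larger than the previous one.
Next gap: 22 days. Fri Dec 1 2028 + 22 days = Sat Dec 23 2028.
Next gap: 26 days. Sat Dec 23 2028 + 26 days = Thu Jan 18 2029.
Next gap: 30 days. Thu Jan 18 2029 + 30 days = Sat Feb 17 2029.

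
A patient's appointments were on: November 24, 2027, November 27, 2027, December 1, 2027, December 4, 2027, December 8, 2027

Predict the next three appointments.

The gap pattern 3, 4, 3, 4 repeats every 2 events.
These are the Wednesdays and Saturdays of each week.
Next Saturday: December 11, 2027.
Next Wednesday: December 15, 2027.
The following Saturday is December 18, 2027.

December 11, 2027; December 15, 2027; December 18, 2027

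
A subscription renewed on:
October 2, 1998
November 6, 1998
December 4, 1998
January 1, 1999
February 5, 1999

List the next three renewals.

March 5, 1999; April 2, 1999; May 7, 1999

All dates are Fridays, 35, 28, 28, 35 days apart.
Specifically, the 1st Friday of each month.
1st Friday of March 1999: March 5, 1999.
April 1999 — 1st Friday is April 2, 1999.
May 1999 — 1st Friday is May 7, 1999.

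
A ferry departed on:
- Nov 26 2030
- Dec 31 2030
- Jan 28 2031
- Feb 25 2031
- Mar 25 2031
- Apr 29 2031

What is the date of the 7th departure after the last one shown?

Nov 25 2031

Every date is a Tuesday; gaps 35, 28, 28, 28, 35 days.
Each is the last Tuesday of its month (at least one falls on the 29th or later, ruling out '4th Tuesday').
May 2031 ends with Tuesday May 27 2031.
Last Tuesday of June 2031: Jun 24 2031.
July 2031 ends with Tuesday Jul 29 2031.
August 2031 ends with Tuesday Aug 26 2031.
Last Tuesday of September 2031: Sep 30 2031.
October 2031 ends with Tuesday Oct 28 2031.
November 2031 ends with Tuesday Nov 25 2031.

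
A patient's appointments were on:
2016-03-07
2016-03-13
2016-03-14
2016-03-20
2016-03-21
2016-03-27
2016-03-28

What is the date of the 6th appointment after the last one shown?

2016-04-18

The gap pattern 6, 1, 6, 1, 6, 1 repeats every 2 events.
These are the Mondays and Sundays of each week.
Next Sunday: 2016-04-03.
The following Monday is 2016-04-04.
Next Sunday: 2016-04-10.
The following Monday is 2016-04-11.
The following Sunday is 2016-04-17.
The following Monday is 2016-04-18.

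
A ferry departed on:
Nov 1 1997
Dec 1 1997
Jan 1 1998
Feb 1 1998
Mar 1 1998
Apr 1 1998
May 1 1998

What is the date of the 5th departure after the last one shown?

Oct 1 1998

The day-of-month is always 1 (30, 31, 31, 28, 31, 30 days between events).
So this recurs on the 1st of each month.
Next: June 1998 → Jun 1 1998.
July 1998: Jul 1 1998.
Next: August 1998 → Aug 1 1998.
Next: September 1998 → Sep 1 1998.
Next: October 1998 → Oct 1 1998.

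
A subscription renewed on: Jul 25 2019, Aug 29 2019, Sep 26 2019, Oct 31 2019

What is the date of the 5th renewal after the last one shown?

Mar 26 2020

All Thursdays; the gaps (35, 28, 35) vary with month length.
This is the last Thursday of each month.
November 2019 ends with Thursday Nov 28 2019.
Last Thursday of December 2019: Dec 26 2019.
Last Thursday of January 2020: Jan 30 2020.
February 2020 ends with Thursday Feb 27 2020.
March 2020 ends with Thursday Mar 26 2020.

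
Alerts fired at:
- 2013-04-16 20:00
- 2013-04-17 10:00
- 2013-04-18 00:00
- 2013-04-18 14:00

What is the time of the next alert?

Spacing: 14, 14, 14 h — constant 14 h.
2013-04-18 14:00 + 14 h = 2013-04-19 04:00.

2013-04-19 04:00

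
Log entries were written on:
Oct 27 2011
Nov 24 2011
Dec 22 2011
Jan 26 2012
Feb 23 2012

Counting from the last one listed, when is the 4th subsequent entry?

These are Thursdays at 28- or 35-day spacing (28, 28, 35, 28).
The pattern: 4th Thursday of the month.
4th Thursday of March 2012: Mar 22 2012.
April 2012 — 4th Thursday is Apr 26 2012.
May 2012 — 4th Thursday is May 24 2012.
4th Thursday of June 2012: Jun 28 2012.

Jun 28 2012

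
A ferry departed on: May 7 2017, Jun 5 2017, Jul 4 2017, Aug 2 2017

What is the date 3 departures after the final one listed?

Oct 28 2017

Gaps between consecutive events: 29, 29, 29 days — a constant 29-day interval.
Aug 2 2017 + 29 days = Aug 31 2017.
Aug 31 2017 + 29 days = Sep 29 2017.
Sep 29 2017 + 29 days = Oct 28 2017.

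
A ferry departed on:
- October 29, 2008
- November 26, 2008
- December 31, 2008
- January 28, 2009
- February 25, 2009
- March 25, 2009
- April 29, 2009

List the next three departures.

May 27, 2009; June 24, 2009; July 29, 2009

All Wednesdays; the gaps (28, 35, 28, 28, 28, 35) vary with month length.
This is the last Wednesday of each month.
May 2009 ends with Wednesday May 27, 2009.
Last Wednesday of June 2009: June 24, 2009.
July 2009 ends with Wednesday July 29, 2009.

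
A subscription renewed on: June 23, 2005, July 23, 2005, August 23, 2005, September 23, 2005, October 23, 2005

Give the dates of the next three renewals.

November 23, 2005; December 23, 2005; January 23, 2006

Gaps: 30, 31, 31, 30 days — not constant. Every event is on the 23rd of the month.
Pattern: the 23rd of each month.
November 2005: November 23, 2005.
December 2005: December 23, 2005.
January 2006: January 23, 2006.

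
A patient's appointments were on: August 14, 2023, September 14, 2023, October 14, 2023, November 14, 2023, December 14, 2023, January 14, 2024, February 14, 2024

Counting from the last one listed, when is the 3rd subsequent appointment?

May 14, 2024

Each date is the 14th; the gaps (31, 30, 31, 30, 31, 31) track the month lengths.
The rule is the 14th of each month.
March 2024: March 14, 2024.
Next: April 2024 → April 14, 2024.
May 2024: May 14, 2024.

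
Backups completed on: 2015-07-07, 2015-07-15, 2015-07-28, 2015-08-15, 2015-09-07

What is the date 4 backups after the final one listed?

Intervals are 8, 13, 18, 23 days — an arithmetic progression with common difference 5.
Next gap: 28 days. 2015-09-07 + 28 days = 2015-10-05.
Next gap: 33 days. 2015-10-05 + 33 days = 2015-11-07.
Next gap: 38 days. 2015-11-07 + 38 days = 2015-12-15.
Next gap: 43 days. 2015-12-15 + 43 days = 2016-01-27.

2016-01-27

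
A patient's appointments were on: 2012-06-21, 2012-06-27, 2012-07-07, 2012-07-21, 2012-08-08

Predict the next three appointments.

2012-08-30, 2012-09-25, 2012-10-25

Gaps: 6, 10, 14, 18 days — each gap is 4 larger than the previous one.
Next gap: 22 days. 2012-08-08 + 22 days = 2012-08-30.
Next gap: 26 days. 2012-08-30 + 26 days = 2012-09-25.
Next gap: 30 days. 2012-09-25 + 30 days = 2012-10-25.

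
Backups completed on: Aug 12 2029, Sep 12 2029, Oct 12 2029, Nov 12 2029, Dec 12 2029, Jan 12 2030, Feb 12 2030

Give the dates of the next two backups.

Each date is the 12th; the gaps (31, 30, 31, 30, 31, 31) track the month lengths.
The rule is the 12th of each month.
Next: March 2030 → Mar 12 2030.
Next: April 2030 → Apr 12 2030.

Mar 12 2030, Apr 12 2030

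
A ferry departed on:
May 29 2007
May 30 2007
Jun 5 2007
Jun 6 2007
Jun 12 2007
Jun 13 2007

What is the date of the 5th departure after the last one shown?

Jul 3 2007

The gap pattern 1, 6, 1, 6, 1 repeats every 2 events.
These are the Tuesdays and Wednesdays of each week.
The following Tuesday is Jun 19 2007.
The following Wednesday is Jun 20 2007.
Next Tuesday: Jun 26 2007.
The following Wednesday is Jun 27 2007.
Next Tuesday: Jul 3 2007.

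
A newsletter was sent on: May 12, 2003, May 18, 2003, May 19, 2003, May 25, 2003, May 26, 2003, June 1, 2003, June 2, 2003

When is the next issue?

Every event lands on a Monday or Sunday (gaps cycle 6, 1, 6, 1, 6, 1).
So the schedule is: every Monday and Sunday.
The following Sunday is June 8, 2003.

June 8, 2003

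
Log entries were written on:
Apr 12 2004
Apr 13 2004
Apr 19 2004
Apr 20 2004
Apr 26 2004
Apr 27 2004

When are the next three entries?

The gap pattern 1, 6, 1, 6, 1 repeats every 2 events.
These are the Mondays and Tuesdays of each week.
Next Monday: May 3 2004.
Next Tuesday: May 4 2004.
The following Monday is May 10 2004.

May 3 2004, May 4 2004, May 10 2004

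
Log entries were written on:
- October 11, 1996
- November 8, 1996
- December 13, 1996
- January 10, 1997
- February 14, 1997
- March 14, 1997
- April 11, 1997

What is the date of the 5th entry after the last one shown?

All dates are Fridays, 28, 35, 28, 35, 28, 28 days apart.
Specifically, the 2nd Friday of each month.
2nd Friday of May 1997: May 9, 1997.
2nd Friday of June 1997: June 13, 1997.
2nd Friday of July 1997: July 11, 1997.
August 1997 — 2nd Friday is August 8, 1997.
September 1997 — 2nd Friday is September 12, 1997.

September 12, 1997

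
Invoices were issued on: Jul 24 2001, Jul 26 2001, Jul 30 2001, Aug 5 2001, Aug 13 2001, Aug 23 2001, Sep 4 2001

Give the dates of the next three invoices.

The spacing grows by 2 each time: 2, 4, 6, 8, 10, 12 days.
Next gap: 14 days. Sep 4 2001 + 14 days = Sep 18 2001.
Next gap: 16 days. Sep 18 2001 + 16 days = Oct 4 2001.
Next gap: 18 days. Oct 4 2001 + 18 days = Oct 22 2001.

Sep 18 2001, Oct 4 2001, Oct 22 2001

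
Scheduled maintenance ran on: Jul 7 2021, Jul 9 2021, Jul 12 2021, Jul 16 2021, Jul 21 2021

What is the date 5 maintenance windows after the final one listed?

Intervals are 2, 3, 4, 5 days — an arithmetic progression with common difference 1.
Next gap: 6 days. Jul 21 2021 + 6 days = Jul 27 2021.
Next gap: 7 days. Jul 27 2021 + 7 days = Aug 3 2021.
Next gap: 8 days. Aug 3 2021 + 8 days = Aug 11 2021.
Next gap: 9 days. Aug 11 2021 + 9 days = Aug 20 2021.
Next gap: 10 days. Aug 20 2021 + 10 days = Aug 30 2021.

Aug 30 2021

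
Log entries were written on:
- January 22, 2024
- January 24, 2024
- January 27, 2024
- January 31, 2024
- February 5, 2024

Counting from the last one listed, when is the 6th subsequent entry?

March 27, 2024

Intervals are 2, 3, 4, 5 days — an arithmetic progression with common difference 1.
Next gap: 6 days. February 5, 2024 + 6 days = February 11, 2024.
Next gap: 7 days. February 11, 2024 + 7 days = February 18, 2024.
Next gap: 8 days. February 18, 2024 + 8 days = February 26, 2024.
Next gap: 9 days. February 26, 2024 + 9 days = March 6, 2024.
Next gap: 10 days. March 6, 2024 + 10 days = March 16, 2024.
Next gap: 11 days. March 16, 2024 + 11 days = March 27, 2024.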